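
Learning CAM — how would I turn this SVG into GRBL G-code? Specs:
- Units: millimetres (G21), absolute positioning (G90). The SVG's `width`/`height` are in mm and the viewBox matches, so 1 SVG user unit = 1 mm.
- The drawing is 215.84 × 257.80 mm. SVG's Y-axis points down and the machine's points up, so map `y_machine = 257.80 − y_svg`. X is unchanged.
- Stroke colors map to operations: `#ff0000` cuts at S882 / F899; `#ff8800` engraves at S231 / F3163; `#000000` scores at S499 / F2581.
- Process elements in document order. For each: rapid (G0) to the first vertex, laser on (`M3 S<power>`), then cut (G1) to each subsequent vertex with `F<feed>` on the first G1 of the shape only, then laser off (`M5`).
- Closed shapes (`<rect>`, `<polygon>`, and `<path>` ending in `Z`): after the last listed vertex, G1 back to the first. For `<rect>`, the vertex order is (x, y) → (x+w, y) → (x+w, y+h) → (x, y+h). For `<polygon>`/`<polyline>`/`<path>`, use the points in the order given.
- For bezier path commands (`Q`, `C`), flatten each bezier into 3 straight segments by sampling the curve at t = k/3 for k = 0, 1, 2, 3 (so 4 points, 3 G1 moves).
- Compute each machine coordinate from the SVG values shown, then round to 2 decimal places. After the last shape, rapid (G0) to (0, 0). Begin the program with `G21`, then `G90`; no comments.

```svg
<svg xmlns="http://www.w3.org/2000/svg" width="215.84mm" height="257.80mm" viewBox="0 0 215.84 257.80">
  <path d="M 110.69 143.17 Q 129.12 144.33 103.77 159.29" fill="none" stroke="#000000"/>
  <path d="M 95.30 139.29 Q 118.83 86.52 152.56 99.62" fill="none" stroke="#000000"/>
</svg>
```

viewBox `0 0 215.84 257.80` with mm width/height → 1 unit = 1 mm. Flip: y_m = 257.80 − y_svg.

**Shape 1** — `<path>` quadratic bezier, stroke `#000000` → score (S499, F2581). Control points (SVG): P0=(110.69,143.17), P1=(129.12,144.33), P2=(103.77,159.29); sampled at t=k/3. Machine vertices: (110.69,114.63) → (118.11,112.32) → (115.81,106.95) → (103.77,98.51). Open path.

**Shape 2** — `<path>` quadratic bezier, stroke `#000000` → score (S499, F2581). Control points (SVG): P0=(95.30,139.29), P1=(118.83,86.52), P2=(152.56,99.62); sampled at t=k/3. Machine vertices: (95.30,118.51) → (112.12,146.37) → (131.21,159.59) → (152.56,158.18). Open path.

G21
G90
G0 X110.69 Y114.63
M3 S499
G1 X118.11 Y112.32 F2581
G1 X115.81 Y106.95
G1 X103.77 Y98.51
M5
G0 X95.30 Y118.51
M3 S499
G1 X112.12 Y146.37 F2581
G1 X131.21 Y159.59
G1 X152.56 Y158.18
M5
G0 X0.00 Y0.00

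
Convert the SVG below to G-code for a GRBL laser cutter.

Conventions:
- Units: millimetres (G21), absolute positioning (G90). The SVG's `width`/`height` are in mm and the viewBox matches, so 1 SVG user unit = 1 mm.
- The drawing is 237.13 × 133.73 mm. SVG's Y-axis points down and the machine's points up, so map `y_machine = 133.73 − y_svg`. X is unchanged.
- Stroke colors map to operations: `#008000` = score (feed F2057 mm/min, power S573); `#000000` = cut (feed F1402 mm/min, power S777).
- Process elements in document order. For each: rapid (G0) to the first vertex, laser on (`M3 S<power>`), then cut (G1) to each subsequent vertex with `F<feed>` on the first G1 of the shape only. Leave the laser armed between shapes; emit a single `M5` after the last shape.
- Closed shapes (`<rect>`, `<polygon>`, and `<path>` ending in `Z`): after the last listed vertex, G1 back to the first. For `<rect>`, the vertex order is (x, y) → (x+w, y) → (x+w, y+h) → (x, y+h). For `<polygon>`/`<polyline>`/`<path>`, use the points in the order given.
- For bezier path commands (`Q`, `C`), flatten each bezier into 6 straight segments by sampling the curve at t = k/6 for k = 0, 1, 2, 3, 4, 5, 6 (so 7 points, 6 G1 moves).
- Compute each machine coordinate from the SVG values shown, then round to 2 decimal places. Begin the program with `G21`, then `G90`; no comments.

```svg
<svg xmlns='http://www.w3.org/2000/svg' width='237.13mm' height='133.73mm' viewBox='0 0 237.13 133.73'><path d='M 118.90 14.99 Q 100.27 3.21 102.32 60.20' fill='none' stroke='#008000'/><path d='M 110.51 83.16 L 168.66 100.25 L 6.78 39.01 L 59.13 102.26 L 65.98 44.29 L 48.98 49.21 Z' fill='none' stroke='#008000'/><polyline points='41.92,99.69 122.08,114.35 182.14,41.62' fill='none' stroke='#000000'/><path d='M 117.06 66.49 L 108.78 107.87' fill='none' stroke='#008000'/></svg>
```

Since the viewBox matches the mm dimensions, user units are millimetres directly. The only transform is the Y-flip y_m = 133.73 − y_svg.

Shape 1 is a quadratic bezier drawn with `<path>`. Its stroke #008000 means score at S573, F2057. After flipping Y the toolpath is (118.90,118.74) → (113.26,120.76) → (108.78,118.95) → (105.44,113.33) → (103.25,103.88) → (102.21,90.62) → (102.32,73.53).

Shape 2 is a closed polygon drawn with `<path>`. Its stroke #008000 means score at S573, F2057. After flipping Y the toolpath is (110.51,50.57) → (168.66,33.48) → (6.78,94.72) → (59.13,31.47) → (65.98,89.44) → (48.98,84.52) → (110.51,50.57), returning to the start.

Shape 3 is a open polyline drawn with `<polyline>`. Its stroke #000000 means cut at S777, F1402. After flipping Y the toolpath is (41.92,34.04) → (122.08,19.38) → (182.14,92.11).

Shape 4 is a line segment drawn with `<path>`. Its stroke #008000 means score at S573, F2057. After flipping Y the toolpath is (117.06,67.24) → (108.78,25.86).

G21
G90
G0 X118.90 Y118.74
M3 S573
G1 X113.26 Y120.76 F2057
G1 X108.78 Y118.95
G1 X105.44 Y113.33
G1 X103.25 Y103.88
G1 X102.21 Y90.62
G1 X102.32 Y73.53
G0 X110.51 Y50.57
M3 S573
G1 X168.66 Y33.48 F2057
G1 X6.78 Y94.72
G1 X59.13 Y31.47
G1 X65.98 Y89.44
G1 X48.98 Y84.52
G1 X110.51 Y50.57
G0 X41.92 Y34.04
M3 S777
G1 X122.08 Y19.38 F1402
G1 X182.14 Y92.11
G0 X117.06 Y67.24
M3 S573
G1 X108.78 Y25.86 F2057
M5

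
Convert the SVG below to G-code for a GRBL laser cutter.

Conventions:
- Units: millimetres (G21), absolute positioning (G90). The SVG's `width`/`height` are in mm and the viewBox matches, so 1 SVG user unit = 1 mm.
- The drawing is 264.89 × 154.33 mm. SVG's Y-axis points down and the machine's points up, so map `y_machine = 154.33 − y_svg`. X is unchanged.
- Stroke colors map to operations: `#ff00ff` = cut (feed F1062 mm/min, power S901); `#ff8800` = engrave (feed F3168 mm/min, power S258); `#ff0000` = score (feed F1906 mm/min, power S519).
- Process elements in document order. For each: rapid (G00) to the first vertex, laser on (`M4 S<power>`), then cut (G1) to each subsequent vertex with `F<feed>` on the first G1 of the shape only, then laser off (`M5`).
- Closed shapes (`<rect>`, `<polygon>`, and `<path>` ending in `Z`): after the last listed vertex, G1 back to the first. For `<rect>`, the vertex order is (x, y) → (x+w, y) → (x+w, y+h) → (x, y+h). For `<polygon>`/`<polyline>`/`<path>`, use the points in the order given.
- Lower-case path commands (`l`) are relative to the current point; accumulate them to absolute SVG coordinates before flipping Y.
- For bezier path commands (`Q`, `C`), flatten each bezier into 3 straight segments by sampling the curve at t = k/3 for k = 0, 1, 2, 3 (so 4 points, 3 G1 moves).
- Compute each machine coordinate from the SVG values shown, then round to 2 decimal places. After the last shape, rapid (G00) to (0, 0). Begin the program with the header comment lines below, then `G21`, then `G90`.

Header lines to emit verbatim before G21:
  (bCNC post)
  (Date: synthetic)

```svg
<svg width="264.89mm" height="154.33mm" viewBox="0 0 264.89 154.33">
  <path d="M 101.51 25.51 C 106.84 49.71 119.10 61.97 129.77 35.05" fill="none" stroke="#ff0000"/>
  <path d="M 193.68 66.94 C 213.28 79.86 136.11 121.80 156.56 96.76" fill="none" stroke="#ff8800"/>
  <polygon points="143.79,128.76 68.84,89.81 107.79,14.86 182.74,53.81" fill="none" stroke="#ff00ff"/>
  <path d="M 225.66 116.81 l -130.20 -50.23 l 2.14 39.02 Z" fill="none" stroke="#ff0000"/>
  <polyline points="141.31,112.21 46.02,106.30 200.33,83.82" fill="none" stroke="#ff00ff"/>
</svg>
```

Since the viewBox matches the mm dimensions, user units are millimetres directly. The only transform is the Y-flip y_m = 154.33 − y_svg.

Shape 1 is a cubic bezier drawn with `<path>`. Its stroke #ff0000 means score at S519, F1906. After flipping Y the toolpath is (101.51,128.82) → (108.83,109.61) → (118.89,104.41) → (129.77,119.28).

Shape 2 is a cubic bezier drawn with `<path>`. Its stroke #ff8800 means engrave at S258, F3168. After flipping Y the toolpath is (193.68,87.39) → (188.22,68.35) → (161.45,51.30) → (156.56,57.57).

Shape 3 is a regular polygon drawn with `<polygon>`. Its stroke #ff00ff means cut at S901, F1062. After flipping Y the toolpath is (143.79,25.57) → (68.84,64.52) → (107.79,139.47) → (182.74,100.52) → (143.79,25.57), returning to the start.

Shape 4 is a closed polygon drawn with `<path>`. Its stroke #ff0000 means score at S519, F1906. After flipping Y the toolpath is (225.66,37.52) → (95.46,87.75) → (97.60,48.73) → (225.66,37.52), returning to the start.

Shape 5 is a open polyline drawn with `<polyline>`. Its stroke #ff00ff means cut at S901, F1062. After flipping Y the toolpath is (141.31,42.12) → (46.02,48.03) → (200.33,70.51).

(bCNC post)
(Date: synthetic)
G21
G90
G00 X101.51 Y128.82
M4 S519
G1 X108.83 Y109.61 F1906
G1 X118.89 Y104.41
G1 X129.77 Y119.28
M5
G00 X193.68 Y87.39
M4 S258
G1 X188.22 Y68.35 F3168
G1 X161.45 Y51.30
G1 X156.56 Y57.57
M5
G00 X143.79 Y25.57
M4 S901
G1 X68.84 Y64.52 F1062
G1 X107.79 Y139.47
G1 X182.74 Y100.52
G1 X143.79 Y25.57
M5
G00 X225.66 Y37.52
M4 S519
G1 X95.46 Y87.75 F1906
G1 X97.60 Y48.73
G1 X225.66 Y37.52
M5
G00 X141.31 Y42.12
M4 S901
G1 X46.02 Y48.03 F1062
G1 X200.33 Y70.51
M5
G00 X0.00 Y0.00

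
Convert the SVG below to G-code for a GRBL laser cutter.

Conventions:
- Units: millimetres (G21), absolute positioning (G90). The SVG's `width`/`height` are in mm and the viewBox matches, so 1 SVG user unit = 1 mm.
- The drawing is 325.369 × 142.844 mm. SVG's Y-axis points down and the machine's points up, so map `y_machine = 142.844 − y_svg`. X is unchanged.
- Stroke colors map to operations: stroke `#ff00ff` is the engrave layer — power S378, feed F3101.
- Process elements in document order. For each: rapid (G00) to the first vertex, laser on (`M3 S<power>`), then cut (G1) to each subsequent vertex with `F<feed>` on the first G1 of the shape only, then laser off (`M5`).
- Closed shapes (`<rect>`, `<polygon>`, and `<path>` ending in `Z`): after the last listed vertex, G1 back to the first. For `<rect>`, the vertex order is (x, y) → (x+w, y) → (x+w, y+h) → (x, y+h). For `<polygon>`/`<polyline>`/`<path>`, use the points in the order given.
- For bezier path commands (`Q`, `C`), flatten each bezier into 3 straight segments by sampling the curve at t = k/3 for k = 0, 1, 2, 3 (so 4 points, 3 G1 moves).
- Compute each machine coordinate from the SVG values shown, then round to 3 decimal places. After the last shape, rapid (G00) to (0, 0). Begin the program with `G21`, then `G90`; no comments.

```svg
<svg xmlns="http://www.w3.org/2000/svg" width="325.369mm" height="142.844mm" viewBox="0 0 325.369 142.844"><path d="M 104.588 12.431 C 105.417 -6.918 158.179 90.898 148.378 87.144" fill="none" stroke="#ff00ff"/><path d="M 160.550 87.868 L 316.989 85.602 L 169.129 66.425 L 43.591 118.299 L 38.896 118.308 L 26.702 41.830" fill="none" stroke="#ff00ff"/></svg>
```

G21
G90
G00 X104.588 Y130.413
M3 S378
G1 X118.487 Y118.808 F3101
G1 X141.565 Y77.701
G1 X148.378 Y55.700
M5
G00 X160.550 Y54.976
M3 S378
G1 X316.989 Y57.242 F3101
G1 X169.129 Y76.419
G1 X43.591 Y24.545
G1 X38.896 Y24.536
G1 X26.702 Y101.014
M5
G00 X0.000 Y0.000

1 u = 1 mm; y_m = 142.844 − y.

[1] `<path>` cubic bezier, #ff00ff→engrave S378 F3101: (104.588,130.413) → (118.487,118.808) → (141.565,77.701) → (148.378,55.700)

[2] `<path>` open polyline, #ff00ff→engrave S378 F3101: (160.550,54.976) → (316.989,57.242) → (169.129,76.419) → (43.591,24.545) → (38.896,24.536) → (26.702,101.014)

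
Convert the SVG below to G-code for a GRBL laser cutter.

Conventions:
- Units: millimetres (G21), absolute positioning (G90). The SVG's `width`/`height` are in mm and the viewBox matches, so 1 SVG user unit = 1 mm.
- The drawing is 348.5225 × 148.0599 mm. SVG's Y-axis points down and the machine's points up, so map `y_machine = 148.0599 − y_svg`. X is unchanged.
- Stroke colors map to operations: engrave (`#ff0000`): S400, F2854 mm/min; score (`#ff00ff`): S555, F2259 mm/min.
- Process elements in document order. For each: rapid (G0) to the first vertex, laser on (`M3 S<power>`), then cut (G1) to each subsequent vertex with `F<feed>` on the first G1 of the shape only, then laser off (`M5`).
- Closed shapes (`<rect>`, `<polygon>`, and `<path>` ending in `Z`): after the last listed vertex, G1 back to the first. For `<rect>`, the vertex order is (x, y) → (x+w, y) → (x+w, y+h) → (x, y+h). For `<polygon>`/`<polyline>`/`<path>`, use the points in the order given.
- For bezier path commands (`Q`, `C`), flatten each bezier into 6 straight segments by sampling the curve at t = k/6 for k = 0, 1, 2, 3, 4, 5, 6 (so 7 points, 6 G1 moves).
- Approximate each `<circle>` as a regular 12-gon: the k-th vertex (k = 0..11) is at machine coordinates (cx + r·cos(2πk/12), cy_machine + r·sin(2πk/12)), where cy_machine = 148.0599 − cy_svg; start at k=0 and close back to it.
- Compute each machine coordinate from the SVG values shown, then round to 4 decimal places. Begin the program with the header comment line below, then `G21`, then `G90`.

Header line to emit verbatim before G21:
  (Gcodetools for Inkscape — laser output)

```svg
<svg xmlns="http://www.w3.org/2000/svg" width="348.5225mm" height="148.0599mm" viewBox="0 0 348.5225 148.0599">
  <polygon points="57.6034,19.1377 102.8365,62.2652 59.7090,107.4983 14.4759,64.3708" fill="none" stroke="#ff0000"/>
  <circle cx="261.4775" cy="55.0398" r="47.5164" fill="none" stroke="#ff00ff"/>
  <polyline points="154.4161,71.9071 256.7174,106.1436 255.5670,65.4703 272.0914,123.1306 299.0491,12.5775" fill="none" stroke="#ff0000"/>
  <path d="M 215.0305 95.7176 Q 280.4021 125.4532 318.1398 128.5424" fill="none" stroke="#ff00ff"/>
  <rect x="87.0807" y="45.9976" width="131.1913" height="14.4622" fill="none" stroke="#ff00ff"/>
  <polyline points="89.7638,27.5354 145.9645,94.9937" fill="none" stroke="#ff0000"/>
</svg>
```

(Gcodetools for Inkscape — laser output)
G21
G90
G0 X57.6034 Y128.9222
M3 S400
G1 X102.8365 Y85.7947 F2854
G1 X59.7090 Y40.5616
G1 X14.4759 Y83.6891
G1 X57.6034 Y128.9222
M5
G0 X308.9939 Y93.0201
M3 S555
G1 X302.6279 Y116.7783 F2259
G1 X285.2357 Y134.1705
G1 X261.4775 Y140.5365
G1 X237.7193 Y134.1705
G1 X220.3271 Y116.7783
G1 X213.9611 Y93.0201
G1 X220.3271 Y69.2619
G1 X237.7193 Y51.8697
G1 X261.4775 Y45.5037
G1 X285.2357 Y51.8697
G1 X302.6279 Y69.2619
G1 X308.9939 Y93.0201
M5
G0 X154.4161 Y76.1528
M3 S400
G1 X256.7174 Y41.9163 F2854
G1 X255.5670 Y82.5896
G1 X272.0914 Y24.9293
G1 X299.0491 Y135.4824
M5
G0 X215.0305 Y52.3423
M3 S555
G1 X236.0534 Y43.1706 F2259
G1 X255.5411 Y35.4793
G1 X273.4936 Y29.2683
G1 X289.9109 Y24.5377
G1 X304.7930 Y21.2874
G1 X318.1398 Y19.5175
M5
G0 X87.0807 Y102.0623
M3 S555
G1 X218.2720 Y102.0623 F2259
G1 X218.2720 Y87.6001
G1 X87.0807 Y87.6001
G1 X87.0807 Y102.0623
M5
G0 X89.7638 Y120.5245
M3 S400
G1 X145.9645 Y53.0662 F2854
M5

Since the viewBox matches the mm dimensions, user units are millimetres directly. The only transform is the Y-flip y_m = 148.0599 − y_svg.

Shape 1 is a regular polygon drawn with `<polygon>`. Its stroke #ff0000 means engrave at S400, F2854. After flipping Y the toolpath is (57.6034,128.9222) → (102.8365,85.7947) → (59.7090,40.5616) → (14.4759,83.6891) → (57.6034,128.9222), returning to the start.

Shape 2 is a circle drawn with `<circle>`. Its stroke #ff00ff means score at S555, F2259. After flipping Y the toolpath is (308.9939,93.0201) → (302.6279,116.7783) → (285.2357,134.1705) → (261.4775,140.5365) → (237.7193,134.1705) → (220.3271,116.7783) → (213.9611,93.0201) → (220.3271,69.2619) → (237.7193,51.8697) → (261.4775,45.5037) → (285.2357,51.8697) → (302.6279,69.2619) → (308.9939,93.0201), returning to the start.

Shape 3 is a open polyline drawn with `<polyline>`. Its stroke #ff0000 means engrave at S400, F2854. After flipping Y the toolpath is (154.4161,76.1528) → (256.7174,41.9163) → (255.5670,82.5896) → (272.0914,24.9293) → (299.0491,135.4824).

Shape 4 is a quadratic bezier drawn with `<path>`. Its stroke #ff00ff means score at S555, F2259. After flipping Y the toolpath is (215.0305,52.3423) → (236.0534,43.1706) → (255.5411,35.4793) → (273.4936,29.2683) → (289.9109,24.5377) → (304.7930,21.2874) → (318.1398,19.5175).

Shape 5 is a rectangle drawn with `<rect>`. Its stroke #ff00ff means score at S555, F2259. After flipping Y the toolpath is (87.0807,102.0623) → (218.2720,102.0623) → (218.2720,87.6001) → (87.0807,87.6001) → (87.0807,102.0623), returning to the start.

Shape 6 is a line segment drawn with `<polyline>`. Its stroke #ff0000 means engrave at S400, F2854. After flipping Y the toolpath is (89.7638,120.5245) → (145.9645,53.0662).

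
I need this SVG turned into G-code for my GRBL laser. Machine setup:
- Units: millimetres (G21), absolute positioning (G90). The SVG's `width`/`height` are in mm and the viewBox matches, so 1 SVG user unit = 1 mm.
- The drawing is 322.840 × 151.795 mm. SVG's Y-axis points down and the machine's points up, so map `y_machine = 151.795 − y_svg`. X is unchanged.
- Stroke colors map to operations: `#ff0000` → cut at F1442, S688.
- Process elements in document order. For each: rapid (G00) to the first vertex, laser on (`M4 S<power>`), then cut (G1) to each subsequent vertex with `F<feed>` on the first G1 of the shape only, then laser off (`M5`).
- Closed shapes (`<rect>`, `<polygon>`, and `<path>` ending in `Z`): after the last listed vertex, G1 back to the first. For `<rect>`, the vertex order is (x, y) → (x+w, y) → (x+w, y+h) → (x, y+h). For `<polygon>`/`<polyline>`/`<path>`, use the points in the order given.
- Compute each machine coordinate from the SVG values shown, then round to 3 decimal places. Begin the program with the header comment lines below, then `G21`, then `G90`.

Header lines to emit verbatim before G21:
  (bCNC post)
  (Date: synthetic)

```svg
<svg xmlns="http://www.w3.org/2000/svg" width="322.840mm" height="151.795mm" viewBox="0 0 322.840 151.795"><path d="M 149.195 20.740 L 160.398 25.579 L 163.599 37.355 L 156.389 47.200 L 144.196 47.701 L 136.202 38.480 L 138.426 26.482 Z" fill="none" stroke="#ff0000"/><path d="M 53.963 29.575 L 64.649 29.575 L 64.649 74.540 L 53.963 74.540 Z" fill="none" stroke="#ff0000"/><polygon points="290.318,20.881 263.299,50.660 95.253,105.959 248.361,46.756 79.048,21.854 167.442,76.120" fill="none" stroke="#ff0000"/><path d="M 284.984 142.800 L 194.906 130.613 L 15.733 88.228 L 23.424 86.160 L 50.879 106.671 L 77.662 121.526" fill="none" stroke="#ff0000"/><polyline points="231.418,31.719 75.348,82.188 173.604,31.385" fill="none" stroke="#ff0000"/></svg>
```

(bCNC post)
(Date: synthetic)
G21
G90
G00 X149.195 Y131.055
M4 S688
G1 X160.398 Y126.216 F1442
G1 X163.599 Y114.440
G1 X156.389 Y104.595
G1 X144.196 Y104.094
G1 X136.202 Y113.315
G1 X138.426 Y125.313
G1 X149.195 Y131.055
M5
G00 X53.963 Y122.220
M4 S688
G1 X64.649 Y122.220 F1442
G1 X64.649 Y77.255
G1 X53.963 Y77.255
G1 X53.963 Y122.220
M5
G00 X290.318 Y130.914
M4 S688
G1 X263.299 Y101.135 F1442
G1 X95.253 Y45.836
G1 X248.361 Y105.039
G1 X79.048 Y129.941
G1 X167.442 Y75.675
G1 X290.318 Y130.914
M5
G00 X284.984 Y8.995
M4 S688
G1 X194.906 Y21.182 F1442
G1 X15.733 Y63.567
G1 X23.424 Y65.635
G1 X50.879 Y45.124
G1 X77.662 Y30.269
M5
G00 X231.418 Y120.076
M4 S688
G1 X75.348 Y69.607 F1442
G1 X173.604 Y120.410
M5

Since the viewBox matches the mm dimensions, user units are millimetres directly. The only transform is the Y-flip y_m = 151.795 − y_svg.

Shape 1 is a regular polygon drawn with `<path>`. Its stroke #ff0000 means cut at S688, F1442. After flipping Y the toolpath is (149.195,131.055) → (160.398,126.216) → (163.599,114.440) → (156.389,104.595) → (144.196,104.094) → (136.202,113.315) → (138.426,125.313) → (149.195,131.055), returning to the start.

Shape 2 is a rectangle drawn with `<path>`. Its stroke #ff0000 means cut at S688, F1442. After flipping Y the toolpath is (53.963,122.220) → (64.649,122.220) → (64.649,77.255) → (53.963,77.255) → (53.963,122.220), returning to the start.

Shape 3 is a closed polygon drawn with `<polygon>`. Its stroke #ff0000 means cut at S688, F1442. After flipping Y the toolpath is (290.318,130.914) → (263.299,101.135) → (95.253,45.836) → (248.361,105.039) → (79.048,129.941) → (167.442,75.675) → (290.318,130.914), returning to the start.

Shape 4 is a open polyline drawn with `<path>`. Its stroke #ff0000 means cut at S688, F1442. After flipping Y the toolpath is (284.984,8.995) → (194.906,21.182) → (15.733,63.567) → (23.424,65.635) → (50.879,45.124) → (77.662,30.269).

Shape 5 is a open polyline drawn with `<polyline>`. Its stroke #ff0000 means cut at S688, F1442. After flipping Y the toolpath is (231.418,120.076) → (75.348,69.607) → (173.604,120.410).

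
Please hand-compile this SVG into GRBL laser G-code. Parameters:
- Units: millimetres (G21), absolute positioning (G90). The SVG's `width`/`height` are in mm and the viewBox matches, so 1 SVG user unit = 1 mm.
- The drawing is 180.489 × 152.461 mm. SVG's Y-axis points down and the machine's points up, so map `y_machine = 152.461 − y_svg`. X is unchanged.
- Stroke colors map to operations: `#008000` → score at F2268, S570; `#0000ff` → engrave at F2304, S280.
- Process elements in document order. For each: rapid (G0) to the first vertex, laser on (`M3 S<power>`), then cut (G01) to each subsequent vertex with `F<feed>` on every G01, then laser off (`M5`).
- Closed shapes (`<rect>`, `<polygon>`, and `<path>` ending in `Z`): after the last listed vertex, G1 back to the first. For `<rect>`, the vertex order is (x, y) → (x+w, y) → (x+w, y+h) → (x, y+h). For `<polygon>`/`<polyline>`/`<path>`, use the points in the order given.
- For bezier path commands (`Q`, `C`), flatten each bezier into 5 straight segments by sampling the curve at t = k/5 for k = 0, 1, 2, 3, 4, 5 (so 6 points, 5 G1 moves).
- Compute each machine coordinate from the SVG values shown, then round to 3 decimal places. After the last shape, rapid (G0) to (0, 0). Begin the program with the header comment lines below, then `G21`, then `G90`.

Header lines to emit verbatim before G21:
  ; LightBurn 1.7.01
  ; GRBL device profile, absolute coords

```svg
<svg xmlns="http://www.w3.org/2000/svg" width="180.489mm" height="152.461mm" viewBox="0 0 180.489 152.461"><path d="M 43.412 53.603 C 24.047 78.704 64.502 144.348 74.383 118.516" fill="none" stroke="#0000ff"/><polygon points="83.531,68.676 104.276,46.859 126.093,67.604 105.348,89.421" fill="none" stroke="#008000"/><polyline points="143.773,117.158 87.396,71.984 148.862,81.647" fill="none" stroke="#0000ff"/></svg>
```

1 u = 1 mm; y_m = 152.461 − y.

[1] `<path>` cubic bezier, #0000ff→engrave S280 F2304: (43.412,98.858) → (38.248,79.988) → (43.102,57.725) → (53.635,38.406) → (65.509,28.367) → (74.383,33.945)

[2] `<polygon>` regular polygon, #008000→score S570 F2268: (83.531,83.785) → (104.276,105.602) → (126.093,84.857) → (105.348,63.040) → (83.531,83.785) (closed)

[3] `<polyline>` open polyline, #0000ff→engrave S280 F2304: (143.773,35.303) → (87.396,80.477) → (148.862,70.814)

; LightBurn 1.7.01
; GRBL device profile, absolute coords
G21
G90
G0 X43.412 Y98.858
M3 S280
G01 X38.248 Y79.988 F2304
G01 X43.102 Y57.725 F2304
G01 X53.635 Y38.406 F2304
G01 X65.509 Y28.367 F2304
G01 X74.383 Y33.945 F2304
M5
G0 X83.531 Y83.785
M3 S570
G01 X104.276 Y105.602 F2268
G01 X126.093 Y84.857 F2268
G01 X105.348 Y63.040 F2268
G01 X83.531 Y83.785 F2268
M5
G0 X143.773 Y35.303
M3 S280
G01 X87.396 Y80.477 F2304
G01 X148.862 Y70.814 F2304
M5
G0 X0.000 Y0.000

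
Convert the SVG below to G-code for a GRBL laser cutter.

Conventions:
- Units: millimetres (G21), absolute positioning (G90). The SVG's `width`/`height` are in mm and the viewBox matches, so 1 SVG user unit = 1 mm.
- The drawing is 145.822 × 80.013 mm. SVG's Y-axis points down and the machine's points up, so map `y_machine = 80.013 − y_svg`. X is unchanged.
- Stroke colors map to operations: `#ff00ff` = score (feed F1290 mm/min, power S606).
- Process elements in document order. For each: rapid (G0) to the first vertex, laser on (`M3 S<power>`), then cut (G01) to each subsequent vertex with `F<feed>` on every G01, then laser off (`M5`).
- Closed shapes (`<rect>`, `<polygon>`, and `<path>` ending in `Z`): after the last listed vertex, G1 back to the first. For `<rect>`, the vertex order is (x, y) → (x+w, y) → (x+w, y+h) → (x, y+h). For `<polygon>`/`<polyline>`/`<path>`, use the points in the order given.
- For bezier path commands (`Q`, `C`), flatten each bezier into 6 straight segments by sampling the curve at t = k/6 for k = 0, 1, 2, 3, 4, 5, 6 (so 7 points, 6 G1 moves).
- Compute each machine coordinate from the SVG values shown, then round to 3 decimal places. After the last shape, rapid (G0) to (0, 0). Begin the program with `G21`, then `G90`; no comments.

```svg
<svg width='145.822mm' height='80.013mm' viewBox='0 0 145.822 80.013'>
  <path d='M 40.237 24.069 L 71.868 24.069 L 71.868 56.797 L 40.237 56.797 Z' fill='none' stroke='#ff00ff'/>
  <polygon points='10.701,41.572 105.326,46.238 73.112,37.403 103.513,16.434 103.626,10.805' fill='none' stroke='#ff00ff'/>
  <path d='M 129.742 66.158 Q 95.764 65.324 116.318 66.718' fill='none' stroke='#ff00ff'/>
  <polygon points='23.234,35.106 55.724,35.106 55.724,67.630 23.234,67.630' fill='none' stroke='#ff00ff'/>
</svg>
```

1 u = 1 mm; y_m = 80.013 − y.

[1] `<path>` rectangle, #ff00ff→score S606 F1290: (40.237,55.944) → (71.868,55.944) → (71.868,23.216) → (40.237,23.216) → (40.237,55.944) (closed)

[2] `<polygon>` closed polygon, #ff00ff→score S606 F1290: (10.701,38.441) → (105.326,33.775) → (73.112,42.610) → (103.513,63.579) → (103.626,69.208) → (10.701,38.441) (closed)

[3] `<path>` quadratic bezier, #ff00ff→score S606 F1290: (129.742,13.855) → (119.931,14.071) → (113.149,14.163) → (109.397,14.132) → (108.674,13.977) → (110.981,13.698) → (116.318,13.295)

[4] `<polygon>` rectangle, #ff00ff→score S606 F1290: (23.234,44.907) → (55.724,44.907) → (55.724,12.383) → (23.234,12.383) → (23.234,44.907) (closed)

G21
G90
G0 X40.237 Y55.944
M3 S606
G01 X71.868 Y55.944 F1290
G01 X71.868 Y23.216 F1290
G01 X40.237 Y23.216 F1290
G01 X40.237 Y55.944 F1290
M5
G0 X10.701 Y38.441
M3 S606
G01 X105.326 Y33.775 F1290
G01 X73.112 Y42.610 F1290
G01 X103.513 Y63.579 F1290
G01 X103.626 Y69.208 F1290
G01 X10.701 Y38.441 F1290
M5
G0 X129.742 Y13.855
M3 S606
G01 X119.931 Y14.071 F1290
G01 X113.149 Y14.163 F1290
G01 X109.397 Y14.132 F1290
G01 X108.674 Y13.977 F1290
G01 X110.981 Y13.698 F1290
G01 X116.318 Y13.295 F1290
M5
G0 X23.234 Y44.907
M3 S606
G01 X55.724 Y44.907 F1290
G01 X55.724 Y12.383 F1290
G01 X23.234 Y12.383 F1290
G01 X23.234 Y44.907 F1290
M5
G0 X0.000 Y0.000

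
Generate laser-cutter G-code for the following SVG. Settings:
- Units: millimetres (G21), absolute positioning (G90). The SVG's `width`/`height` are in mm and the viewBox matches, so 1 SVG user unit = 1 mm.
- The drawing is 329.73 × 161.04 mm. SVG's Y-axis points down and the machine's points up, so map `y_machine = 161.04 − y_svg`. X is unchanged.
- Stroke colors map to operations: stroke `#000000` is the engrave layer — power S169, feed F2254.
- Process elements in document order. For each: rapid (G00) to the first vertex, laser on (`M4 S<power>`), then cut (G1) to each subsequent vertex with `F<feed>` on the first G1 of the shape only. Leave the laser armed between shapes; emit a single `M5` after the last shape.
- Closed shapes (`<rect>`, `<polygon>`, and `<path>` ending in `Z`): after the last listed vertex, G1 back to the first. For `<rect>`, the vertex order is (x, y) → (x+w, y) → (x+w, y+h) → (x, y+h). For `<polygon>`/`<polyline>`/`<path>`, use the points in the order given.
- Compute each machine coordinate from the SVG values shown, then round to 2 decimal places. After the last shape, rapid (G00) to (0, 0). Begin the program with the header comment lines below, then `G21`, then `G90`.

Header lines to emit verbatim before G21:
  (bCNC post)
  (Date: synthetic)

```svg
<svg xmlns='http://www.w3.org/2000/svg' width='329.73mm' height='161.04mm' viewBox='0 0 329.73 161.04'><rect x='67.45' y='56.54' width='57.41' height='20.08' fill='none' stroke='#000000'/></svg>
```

(bCNC post)
(Date: synthetic)
G21
G90
G00 X67.45 Y104.50
M4 S169
G1 X124.86 Y104.50 F2254
G1 X124.86 Y84.42
G1 X67.45 Y84.42
G1 X67.45 Y104.50
M5
G00 X0.00 Y0.00

1 u = 1 mm; y_m = 161.04 − y.

[1] `<rect>` rectangle, #000000→engrave S169 F2254: (67.45,104.50) → (124.86,104.50) → (124.86,84.42) → (67.45,84.42) → (67.45,104.50) (closed)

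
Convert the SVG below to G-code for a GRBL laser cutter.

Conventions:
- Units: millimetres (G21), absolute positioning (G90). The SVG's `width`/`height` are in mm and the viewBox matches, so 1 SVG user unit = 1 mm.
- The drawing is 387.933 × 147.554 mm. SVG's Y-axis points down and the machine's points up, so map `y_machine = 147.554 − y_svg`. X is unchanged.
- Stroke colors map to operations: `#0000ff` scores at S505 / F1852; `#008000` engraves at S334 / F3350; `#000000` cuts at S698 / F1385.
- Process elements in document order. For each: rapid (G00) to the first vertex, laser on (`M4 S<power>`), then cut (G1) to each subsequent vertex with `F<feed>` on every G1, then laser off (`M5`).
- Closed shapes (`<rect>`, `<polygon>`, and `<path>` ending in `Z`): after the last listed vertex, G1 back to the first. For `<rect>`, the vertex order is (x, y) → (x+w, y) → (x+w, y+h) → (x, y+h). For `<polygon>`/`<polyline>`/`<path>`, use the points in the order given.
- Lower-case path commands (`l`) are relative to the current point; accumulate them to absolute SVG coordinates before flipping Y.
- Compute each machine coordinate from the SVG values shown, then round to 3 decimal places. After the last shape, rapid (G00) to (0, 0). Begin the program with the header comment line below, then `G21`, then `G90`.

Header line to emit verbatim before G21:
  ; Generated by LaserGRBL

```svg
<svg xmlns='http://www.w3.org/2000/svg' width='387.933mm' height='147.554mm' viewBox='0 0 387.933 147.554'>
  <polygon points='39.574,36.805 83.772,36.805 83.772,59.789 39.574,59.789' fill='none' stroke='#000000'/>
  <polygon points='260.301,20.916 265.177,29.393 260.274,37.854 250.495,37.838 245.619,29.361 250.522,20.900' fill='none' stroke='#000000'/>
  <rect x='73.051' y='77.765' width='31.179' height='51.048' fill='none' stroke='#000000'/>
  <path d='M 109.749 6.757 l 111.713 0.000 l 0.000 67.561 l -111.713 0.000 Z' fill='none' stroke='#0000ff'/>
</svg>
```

; Generated by LaserGRBL
G21
G90
G00 X39.574 Y110.749
M4 S698
G1 X83.772 Y110.749 F1385
G1 X83.772 Y87.765 F1385
G1 X39.574 Y87.765 F1385
G1 X39.574 Y110.749 F1385
M5
G00 X260.301 Y126.638
M4 S698
G1 X265.177 Y118.161 F1385
G1 X260.274 Y109.700 F1385
G1 X250.495 Y109.716 F1385
G1 X245.619 Y118.193 F1385
G1 X250.522 Y126.654 F1385
G1 X260.301 Y126.638 F1385
M5
G00 X73.051 Y69.789
M4 S698
G1 X104.230 Y69.789 F1385
G1 X104.230 Y18.741 F1385
G1 X73.051 Y18.741 F1385
G1 X73.051 Y69.789 F1385
M5
G00 X109.749 Y140.797
M4 S505
G1 X221.462 Y140.797 F1852
G1 X221.462 Y73.236 F1852
G1 X109.749 Y73.236 F1852
G1 X109.749 Y140.797 F1852
M5
G00 X0.000 Y0.000

viewBox `0 0 387.933 147.554` with mm width/height → 1 unit = 1 mm. Flip: y_m = 147.554 − y_svg.

**Shape 1** — `<polygon>` rectangle, stroke `#000000` → cut (S698, F1385). Machine vertices: (39.574,110.749) → (83.772,110.749) → (83.772,87.765) → (39.574,87.765) → (39.574,110.749). Closed: final G1 returns to the first vertex.

**Shape 2** — `<polygon>` regular polygon, stroke `#000000` → cut (S698, F1385). Machine vertices: (260.301,126.638) → (265.177,118.161) → (260.274,109.700) → (250.495,109.716) → (245.619,118.193) → (250.522,126.654) → (260.301,126.638). Closed: final G1 returns to the first vertex.

**Shape 3** — `<rect>` rectangle, stroke `#000000` → cut (S698, F1385). Machine vertices: (73.051,69.789) → (104.230,69.789) → (104.230,18.741) → (73.051,18.741) → (73.051,69.789). Closed: final G1 returns to the first vertex.

**Shape 4** — `<path>` rectangle, stroke `#0000ff` → score (S505, F1852). Machine vertices: (109.749,140.797) → (221.462,140.797) → (221.462,73.236) → (109.749,73.236) → (109.749,140.797). Closed: final G1 returns to the first vertex.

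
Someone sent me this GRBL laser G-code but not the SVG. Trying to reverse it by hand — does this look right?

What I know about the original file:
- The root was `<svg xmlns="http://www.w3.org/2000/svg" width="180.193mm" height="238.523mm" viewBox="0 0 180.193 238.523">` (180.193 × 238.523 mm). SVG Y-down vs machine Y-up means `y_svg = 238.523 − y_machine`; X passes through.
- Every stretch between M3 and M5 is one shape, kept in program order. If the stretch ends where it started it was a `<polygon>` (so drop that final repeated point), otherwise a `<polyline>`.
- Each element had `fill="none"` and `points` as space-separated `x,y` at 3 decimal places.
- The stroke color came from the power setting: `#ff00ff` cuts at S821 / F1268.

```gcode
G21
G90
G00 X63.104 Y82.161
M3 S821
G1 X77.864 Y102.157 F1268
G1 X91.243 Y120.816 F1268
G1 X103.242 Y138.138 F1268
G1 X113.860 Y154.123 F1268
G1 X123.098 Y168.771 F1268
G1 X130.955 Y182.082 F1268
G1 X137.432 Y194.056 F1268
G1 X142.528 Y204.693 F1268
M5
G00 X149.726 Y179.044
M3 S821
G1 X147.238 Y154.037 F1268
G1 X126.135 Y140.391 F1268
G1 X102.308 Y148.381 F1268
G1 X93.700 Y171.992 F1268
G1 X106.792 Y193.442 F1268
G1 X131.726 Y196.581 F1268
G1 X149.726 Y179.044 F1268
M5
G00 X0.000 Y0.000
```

<svg xmlns="http://www.w3.org/2000/svg" width="180.193mm" height="238.523mm" viewBox="0 0 180.193 238.523">
  <polyline points="63.104,156.362 77.864,136.366 91.243,117.707 103.242,100.385 113.860,84.400 123.098,69.752 130.955,56.441 137.432,44.467 142.528,33.830" fill="none" stroke="#ff00ff"/>
  <polygon points="149.726,59.479 147.238,84.486 126.135,98.132 102.308,90.142 93.700,66.531 106.792,45.081 131.726,41.942" fill="none" stroke="#ff00ff"/>
</svg>

Machine Y-up, SVG Y-down with viewBox height 238.523, so y_svg = 238.523 − y_machine; X carries over. Every run uses S821, so all elements get stroke `#ff00ff` (cut).

Run 1: The run is open, so emit a `<polyline>` with points (Y-flipped): 63.104,156.362 77.864,136.366 91.243,117.707 103.242,100.385 113.860,84.400 123.098,69.752 130.955,56.441 137.432,44.467 142.528,33.830.

Run 2: The run returns to its start, so emit a `<polygon>` with points (Y-flipped): 149.726,59.479 147.238,84.486 126.135,98.132 102.308,90.142 93.700,66.531 106.792,45.081 131.726,41.942.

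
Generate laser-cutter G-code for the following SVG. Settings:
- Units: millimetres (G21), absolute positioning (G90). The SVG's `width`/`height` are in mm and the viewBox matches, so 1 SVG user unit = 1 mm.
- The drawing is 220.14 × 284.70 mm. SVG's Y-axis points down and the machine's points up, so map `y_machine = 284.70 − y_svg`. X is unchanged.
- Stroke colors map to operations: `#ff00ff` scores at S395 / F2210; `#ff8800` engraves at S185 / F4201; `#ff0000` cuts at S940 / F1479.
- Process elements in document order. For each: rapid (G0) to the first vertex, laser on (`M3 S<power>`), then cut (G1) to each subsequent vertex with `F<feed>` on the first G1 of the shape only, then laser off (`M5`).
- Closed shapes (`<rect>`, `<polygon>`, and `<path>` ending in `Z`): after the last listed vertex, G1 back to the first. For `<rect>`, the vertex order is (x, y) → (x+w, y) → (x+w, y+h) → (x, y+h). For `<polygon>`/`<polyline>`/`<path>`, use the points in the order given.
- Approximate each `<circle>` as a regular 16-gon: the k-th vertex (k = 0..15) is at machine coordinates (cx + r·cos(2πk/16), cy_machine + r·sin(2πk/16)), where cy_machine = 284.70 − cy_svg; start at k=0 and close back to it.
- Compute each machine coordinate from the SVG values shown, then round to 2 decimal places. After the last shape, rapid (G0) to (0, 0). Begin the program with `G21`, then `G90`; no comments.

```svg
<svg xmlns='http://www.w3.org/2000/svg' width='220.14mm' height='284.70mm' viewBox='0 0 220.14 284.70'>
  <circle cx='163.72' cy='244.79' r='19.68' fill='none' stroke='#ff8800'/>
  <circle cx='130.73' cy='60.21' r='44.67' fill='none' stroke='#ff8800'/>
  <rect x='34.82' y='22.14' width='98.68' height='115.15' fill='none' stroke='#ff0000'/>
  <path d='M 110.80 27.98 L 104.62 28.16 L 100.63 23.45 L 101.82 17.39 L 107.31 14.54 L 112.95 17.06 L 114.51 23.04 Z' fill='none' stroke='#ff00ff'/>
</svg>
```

1 u = 1 mm; y_m = 284.70 − y.

[1] `<circle>` circle, #ff8800→engrave S185 F4201: (183.40,39.91) → (181.90,47.44) → (177.64,53.83) → (171.25,58.09) → (163.72,59.59) → (156.19,58.09) → (149.80,53.83) → (145.54,47.44) → (144.04,39.91) → (145.54,32.38) → (149.80,25.99) → (156.19,21.73) → (163.72,20.23) → (171.25,21.73) → (177.64,25.99) → (181.90,32.38) → (183.40,39.91) (closed)

[2] `<circle>` circle, #ff8800→engrave S185 F4201: (175.40,224.49) → (172.00,241.58) → (162.32,256.08) → (147.82,265.76) → (130.73,269.16) → (113.64,265.76) → (99.14,256.08) → (89.46,241.58) → (86.06,224.49) → (89.46,207.40) → (99.14,192.90) → (113.64,183.22) → (130.73,179.82) → (147.82,183.22) → (162.32,192.90) → (172.00,207.40) → (175.40,224.49) (closed)

[3] `<rect>` rectangle, #ff0000→cut S940 F1479: (34.82,262.56) → (133.50,262.56) → (133.50,147.41) → (34.82,147.41) → (34.82,262.56) (closed)

[4] `<path>` regular polygon, #ff00ff→score S395 F2210: (110.80,256.72) → (104.62,256.54) → (100.63,261.25) → (101.82,267.31) → (107.31,270.16) → (112.95,267.64) → (114.51,261.66) → (110.80,256.72) (closed)

G21
G90
G0 X183.40 Y39.91
M3 S185
G1 X181.90 Y47.44 F4201
G1 X177.64 Y53.83
G1 X171.25 Y58.09
G1 X163.72 Y59.59
G1 X156.19 Y58.09
G1 X149.80 Y53.83
G1 X145.54 Y47.44
G1 X144.04 Y39.91
G1 X145.54 Y32.38
G1 X149.80 Y25.99
G1 X156.19 Y21.73
G1 X163.72 Y20.23
G1 X171.25 Y21.73
G1 X177.64 Y25.99
G1 X181.90 Y32.38
G1 X183.40 Y39.91
M5
G0 X175.40 Y224.49
M3 S185
G1 X172.00 Y241.58 F4201
G1 X162.32 Y256.08
G1 X147.82 Y265.76
G1 X130.73 Y269.16
G1 X113.64 Y265.76
G1 X99.14 Y256.08
G1 X89.46 Y241.58
G1 X86.06 Y224.49
G1 X89.46 Y207.40
G1 X99.14 Y192.90
G1 X113.64 Y183.22
G1 X130.73 Y179.82
G1 X147.82 Y183.22
G1 X162.32 Y192.90
G1 X172.00 Y207.40
G1 X175.40 Y224.49
M5
G0 X34.82 Y262.56
M3 S940
G1 X133.50 Y262.56 F1479
G1 X133.50 Y147.41
G1 X34.82 Y147.41
G1 X34.82 Y262.56
M5
G0 X110.80 Y256.72
M3 S395
G1 X104.62 Y256.54 F2210
G1 X100.63 Y261.25
G1 X101.82 Y267.31
G1 X107.31 Y270.16
G1 X112.95 Y267.64
G1 X114.51 Y261.66
G1 X110.80 Y256.72
M5
G0 X0.00 Y0.00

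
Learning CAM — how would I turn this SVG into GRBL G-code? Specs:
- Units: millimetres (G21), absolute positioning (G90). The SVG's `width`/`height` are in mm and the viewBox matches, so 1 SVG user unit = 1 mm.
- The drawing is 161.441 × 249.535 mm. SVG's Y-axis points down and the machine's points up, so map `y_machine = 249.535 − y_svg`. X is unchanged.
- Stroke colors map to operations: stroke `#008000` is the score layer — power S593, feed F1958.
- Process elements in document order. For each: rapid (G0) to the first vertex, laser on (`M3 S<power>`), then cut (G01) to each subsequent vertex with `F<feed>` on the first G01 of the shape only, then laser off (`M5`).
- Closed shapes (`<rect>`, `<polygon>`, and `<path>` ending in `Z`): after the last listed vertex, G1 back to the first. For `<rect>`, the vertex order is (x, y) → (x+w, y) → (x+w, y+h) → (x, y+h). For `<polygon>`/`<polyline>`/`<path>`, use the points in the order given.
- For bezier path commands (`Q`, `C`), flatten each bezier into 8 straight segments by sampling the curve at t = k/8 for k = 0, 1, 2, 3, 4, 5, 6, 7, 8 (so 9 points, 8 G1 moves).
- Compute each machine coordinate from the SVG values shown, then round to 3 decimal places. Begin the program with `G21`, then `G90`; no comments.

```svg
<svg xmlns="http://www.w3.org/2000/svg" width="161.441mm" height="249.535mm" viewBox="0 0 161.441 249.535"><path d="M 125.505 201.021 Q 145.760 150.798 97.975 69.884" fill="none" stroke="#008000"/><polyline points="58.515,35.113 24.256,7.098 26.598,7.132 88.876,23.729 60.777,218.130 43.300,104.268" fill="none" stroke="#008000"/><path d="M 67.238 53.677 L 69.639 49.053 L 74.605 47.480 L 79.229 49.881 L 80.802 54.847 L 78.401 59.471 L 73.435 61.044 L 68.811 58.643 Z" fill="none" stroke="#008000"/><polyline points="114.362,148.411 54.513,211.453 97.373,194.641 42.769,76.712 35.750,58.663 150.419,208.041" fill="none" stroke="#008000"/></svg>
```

G21
G90
G0 X125.505 Y48.514
M3 S593
G01 X129.506 Y61.549 F1958
G01 X131.380 Y75.544
G01 X131.128 Y90.497
G01 X128.750 Y106.410
G01 X124.246 Y123.281
G01 X117.615 Y141.112
G01 X108.858 Y159.902
G01 X97.975 Y179.651
M5
G0 X58.515 Y214.422
M3 S593
G01 X24.256 Y242.437 F1958
G01 X26.598 Y242.403
G01 X88.876 Y225.806
G01 X60.777 Y31.405
G01 X43.300 Y145.267
M5
G0 X67.238 Y195.858
M3 S593
G01 X69.639 Y200.482 F1958
G01 X74.605 Y202.055
G01 X79.229 Y199.654
G01 X80.802 Y194.688
G01 X78.401 Y190.064
G01 X73.435 Y188.491
G01 X68.811 Y190.892
G01 X67.238 Y195.858
M5
G0 X114.362 Y101.124
M3 S593
G01 X54.513 Y38.082 F1958
G01 X97.373 Y54.894
G01 X42.769 Y172.823
G01 X35.750 Y190.872
G01 X150.419 Y41.494
M5

Since the viewBox matches the mm dimensions, user units are millimetres directly. The only transform is the Y-flip y_m = 249.535 − y_svg.

Shape 1 is a quadratic bezier drawn with `<path>`. Its stroke #008000 means score at S593, F1958. After flipping Y the toolpath is (125.505,48.514) → (129.506,61.549) → (131.380,75.544) → (131.128,90.497) → (128.750,106.410) → (124.246,123.281) → (117.615,141.112) → (108.858,159.902) → (97.975,179.651).

Shape 2 is a open polyline drawn with `<polyline>`. Its stroke #008000 means score at S593, F1958. After flipping Y the toolpath is (58.515,214.422) → (24.256,242.437) → (26.598,242.403) → (88.876,225.806) → (60.777,31.405) → (43.300,145.267).

Shape 3 is a regular polygon drawn with `<path>`. Its stroke #008000 means score at S593, F1958. After flipping Y the toolpath is (67.238,195.858) → (69.639,200.482) → (74.605,202.055) → (79.229,199.654) → (80.802,194.688) → (78.401,190.064) → (73.435,188.491) → (68.811,190.892) → (67.238,195.858), returning to the start.

Shape 4 is a open polyline drawn with `<polyline>`. Its stroke #008000 means score at S593, F1958. After flipping Y the toolpath is (114.362,101.124) → (54.513,38.082) → (97.373,54.894) → (42.769,172.823) → (35.750,190.872) → (150.419,41.494).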